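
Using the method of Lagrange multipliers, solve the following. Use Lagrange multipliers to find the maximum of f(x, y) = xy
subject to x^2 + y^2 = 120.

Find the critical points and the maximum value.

Lagrange conditions: y = 2*lambda*x and x = 2*lambda*y
If x = 0 then y = 0, violating the constraint, so x, y != 0.
Dividing: y/x = x/y => x^2 = y^2 => y = x or y = -x
Constraint: 2x^2 = 120 => x^2 = 60 => x = +/-sqrt(60)
Critical points: (sqrt(60), sqrt(60)), (-sqrt(60), -sqrt(60)), (sqrt(60), -sqrt(60)), (-sqrt(60), sqrt(60))
  y = x:  xy = x^2 = 60  at (sqrt(60), sqrt(60)) and (-sqrt(60), -sqrt(60))
  y = -x: xy = -x^2 = -60 at (sqrt(60), -sqrt(60)) and (-sqrt(60), sqrt(60))
Maximum xy = 60 at (sqrt(60), sqrt(60)) and (-sqrt(60), -sqrt(60))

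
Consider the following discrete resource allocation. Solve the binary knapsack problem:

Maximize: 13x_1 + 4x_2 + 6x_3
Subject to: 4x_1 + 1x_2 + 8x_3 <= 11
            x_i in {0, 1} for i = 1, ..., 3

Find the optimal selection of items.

Items: item 1 (v=13, w=4), item 2 (v=4, w=1), item 3 (v=6, w=8)
Capacity: 11
Checking all 8 subsets (w = total weight, v = total value):
  {}: w = 0, v = 0
  {1}: w = 4, v = 13
  {2}: w = 1, v = 4
  {3}: w = 8, v = 6
  {1, 2}: w = 5, v = 17
  {1, 3}: w = 12 > 11, infeasible
  {2, 3}: w = 9, v = 10
  {1, 2, 3}: w = 13 > 11, infeasible
Best feasible subset: items [1, 2]
Total weight: 5 <= 11, total value: 17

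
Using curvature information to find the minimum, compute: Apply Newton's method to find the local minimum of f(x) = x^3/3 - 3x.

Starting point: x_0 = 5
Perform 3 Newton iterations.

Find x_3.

f(x) = x^3/3 - 3x
f'(x) = x^2 - 3, f''(x) = 2x
Newton update: x_{n+1} = x_n - (x_n^2 - 3)/(2*x_n)
Step 1: x_0 = 5, f'=22, f''=10, x_1 = 14/5
Step 2: x_1 = 14/5, f'=121/25, f''=28/5, x_2 = 271/140
Step 3: x_2 = 271/140, f'=14641/19600, f''=271/70, x_3 = 132241/75880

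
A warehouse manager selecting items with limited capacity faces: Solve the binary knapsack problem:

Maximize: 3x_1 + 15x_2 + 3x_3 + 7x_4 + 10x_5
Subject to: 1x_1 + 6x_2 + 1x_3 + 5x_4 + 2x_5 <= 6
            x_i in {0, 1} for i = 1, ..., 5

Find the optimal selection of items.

Items: item 1 (v=3, w=1), item 2 (v=15, w=6), item 3 (v=3, w=1), item 4 (v=7, w=5), item 5 (v=10, w=2)
Capacity: 6
Checking all 32 subsets (w = total weight, v = total value):
  {}: w = 0, v = 0
  {1}: w = 1, v = 3
  {2}: w = 6, v = 15
  {3}: w = 1, v = 3
  {4}: w = 5, v = 7
  {5}: w = 2, v = 10
  {1, 2}: w = 7 > 6, infeasible
  {1, 3}: w = 2, v = 6
  {1, 4}: w = 6, v = 10
  {1, 5}: w = 3, v = 13
  {2, 3}: w = 7 > 6, infeasible
  {2, 4}: w = 11 > 6, infeasible
  {2, 5}: w = 8 > 6, infeasible
  {3, 4}: w = 6, v = 10
  {3, 5}: w = 3, v = 13
  {4, 5}: w = 7 > 6, infeasible
  {1, 2, 3}: w = 8 > 6, infeasible
  {1, 2, 4}: w = 12 > 6, infeasible
  {1, 2, 5}: w = 9 > 6, infeasible
  {1, 3, 4}: w = 7 > 6, infeasible
  {1, 3, 5}: w = 4, v = 16
  {1, 4, 5}: w = 8 > 6, infeasible
  {2, 3, 4}: w = 12 > 6, infeasible
  {2, 3, 5}: w = 9 > 6, infeasible
  {2, 4, 5}: w = 13 > 6, infeasible
  {3, 4, 5}: w = 8 > 6, infeasible
  {1, 2, 3, 4}: w = 13 > 6, infeasible
  {1, 2, 3, 5}: w = 10 > 6, infeasible
  {1, 2, 4, 5}: w = 14 > 6, infeasible
  {1, 3, 4, 5}: w = 9 > 6, infeasible
  {2, 3, 4, 5}: w = 14 > 6, infeasible
  {1, 2, 3, 4, 5}: w = 15 > 6, infeasible
Best feasible subset: items [1, 3, 5]
Total weight: 4 <= 6, total value: 16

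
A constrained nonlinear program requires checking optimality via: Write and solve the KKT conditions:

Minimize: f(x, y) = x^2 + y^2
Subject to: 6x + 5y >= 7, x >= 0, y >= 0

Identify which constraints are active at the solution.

KKT conditions for min x^2 + y^2 s.t. 6x + 5y >= 7, x >= 0, y >= 0:
Stationarity: 2x = mu*6 + mu_x, 2y = mu*5 + mu_y, with mu, mu_x, mu_y >= 0
Complementary slackness: mu*(6x + 5y - 7) = 0, mu_x*x = 0, mu_y*y = 0
(0, 0) is infeasible (6*0 + 5*0 < 7), so if mu = 0 stationarity would force x = mu_x/2 >= 0, y = mu_y/2 >= 0 with mu_x*x = mu_y*y = 0, i.e. x = y = 0: contradiction. Hence mu > 0 and 6x + 5y = 7 is active.
Try x > 0, y > 0 (so mu_x = mu_y = 0): x = 6*mu/2, y = 5*mu/2
Substitute: 6*(6*mu/2) + 5*(5*mu/2) = 7
  mu*61/2 = 7 => mu = 14/61
x* = 42/61 > 0, y* = 35/61 > 0, consistent with mu_x = mu_y = 0.
f is convex and the constraints are linear, so this KKT point is the global minimum.
f* = 49/61
Active constraints: 6x + 5y >= 7 (holds with equality, mu = 14/61 > 0); x >= 0 and y >= 0 are inactive (mu_x = mu_y = 0).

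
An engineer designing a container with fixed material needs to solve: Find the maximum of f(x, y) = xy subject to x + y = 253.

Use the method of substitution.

Substitute y = 253 - x into f(x,y) = xy:
g(x) = x(253 - x) = 253x - x^2
g'(x) = 253 - 2x = 0  =>  x = 253/2
y = 253 - 253/2 = 253/2
Maximum value = (253/2) * (253/2) = 64009/4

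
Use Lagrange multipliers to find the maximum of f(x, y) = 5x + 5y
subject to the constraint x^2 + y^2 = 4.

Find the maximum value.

Set up Lagrange conditions: grad f = lambda * grad g
  5 = 2*lambda*x
  5 = 2*lambda*y
From these: x/y = 5/5, so x = 5t, y = 5t for some t.
Substitute into constraint: (5t)^2 + (5t)^2 = 4
  t^2 * 50 = 4
  t = sqrt(4/50)
Maximum = 5*x + 5*y = (5^2 + 5^2)*t = 50 * sqrt(4/50) = sqrt(200)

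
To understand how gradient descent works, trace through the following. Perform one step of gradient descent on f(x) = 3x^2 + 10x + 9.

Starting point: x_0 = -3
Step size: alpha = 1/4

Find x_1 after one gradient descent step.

f(x) = 3x^2 + 10x + 9
f'(x) = 6x + 10
f'(-3) = 6*-3 + (10) = -8
x_1 = x_0 - alpha * f'(x_0) = -3 - 1/4 * -8 = -1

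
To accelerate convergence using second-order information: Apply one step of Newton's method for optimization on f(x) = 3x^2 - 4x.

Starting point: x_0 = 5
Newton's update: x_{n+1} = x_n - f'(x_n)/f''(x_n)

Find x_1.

f(x) = 3x^2 - 4x
f'(x) = 6x + (-4), f''(x) = 6
Newton step: x_1 = x_0 - f'(x_0)/f''(x_0)
f'(5) = 26
x_1 = 5 - 26/6 = 2/3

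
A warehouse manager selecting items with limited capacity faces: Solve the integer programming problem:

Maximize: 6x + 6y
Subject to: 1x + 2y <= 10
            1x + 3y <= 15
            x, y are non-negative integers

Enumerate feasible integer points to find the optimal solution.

Constraint 1: 1x + 2y <= 10
Constraint 2: 1x + 3y <= 15
Feasible x range (need y >= 0): 0 <= x <= min(10/1, 15/1) => x in {0, ..., 10}.
Enumerate feasible integer points row by row (the coefficient of y is 6 > 0, so for each x the largest feasible y gives the best value):
  x = 0: y <= min((10 - 1*0)/2, (15 - 1*0)/3) => y in {0, ..., 5}; best 6*0 + 6*5 = 30
  x = 1: y <= min((10 - 1*1)/2, (15 - 1*1)/3) => y in {0, ..., 4}; best 6*1 + 6*4 = 30
  x = 2: y <= min((10 - 1*2)/2, (15 - 1*2)/3) => y in {0, ..., 4}; best 6*2 + 6*4 = 36
  x = 3: y <= min((10 - 1*3)/2, (15 - 1*3)/3) => y in {0, ..., 3}; best 6*3 + 6*3 = 36
  x = 4: y <= min((10 - 1*4)/2, (15 - 1*4)/3) => y in {0, ..., 3}; best 6*4 + 6*3 = 42
  x = 5: y <= min((10 - 1*5)/2, (15 - 1*5)/3) => y in {0, ..., 2}; best 6*5 + 6*2 = 42
  x = 6: y <= min((10 - 1*6)/2, (15 - 1*6)/3) => y in {0, ..., 2}; best 6*6 + 6*2 = 48
  x = 7: y <= min((10 - 1*7)/2, (15 - 1*7)/3) => y in {0, ..., 1}; best 6*7 + 6*1 = 48
  x = 8: y <= min((10 - 1*8)/2, (15 - 1*8)/3) => y in {0, ..., 1}; best 6*8 + 6*1 = 54
  x = 9: y <= min((10 - 1*9)/2, (15 - 1*9)/3) => y in {0}; best 6*9 + 6*0 = 54
  x = 10: y <= min((10 - 1*10)/2, (15 - 1*10)/3) => y in {0}; best 6*10 + 6*0 = 60
The maximum 6x + 6y = 60 is achieved at x = 10, y = 0.
Check: 1*10 + 2*0 = 10 <= 10 and 1*10 + 3*0 = 10 <= 15.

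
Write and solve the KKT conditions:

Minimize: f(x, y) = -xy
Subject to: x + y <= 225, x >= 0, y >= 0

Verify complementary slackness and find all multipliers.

Problem: min -xy s.t. x + y <= 225 (multiplier lambda), x >= 0 (mu_x), y >= 0 (mu_y)
KKT stationarity: -y + lambda - mu_x = 0, -x + lambda - mu_y = 0, with lambda, mu_x, mu_y >= 0
Complementary slackness: lambda*(x + y - 225) = 0, mu_x*x = 0, mu_y*y = 0
If lambda = 0: y = -mu_x <= 0 and x = -mu_y <= 0 force x = y = 0 with f = 0; but x = y = 225/2 is feasible with f = -50625/4 < 0, so this is not the minimum. Hence lambda > 0 and x + y = 225.
Try x > 0, y > 0 (so mu_x = mu_y = 0): y = lambda, x = lambda => x = y = lambda
x + y = 225 => 2*lambda = 225 => lambda = 225/2
x* = y* = 225/2 > 0, consistent with mu_x = mu_y = 0.
(Any feasible point with x = 0 or y = 0 has f = 0 > -50625/4, so the minimum is not on those boundaries.)
min(-xy) = -50625/4 (i.e. max xy = 50625/4)
Multipliers: lambda = 225/2, mu_x = 0, mu_y = 0
Complementary slackness: lambda*(x + y - 225) = 225/2*(225/2 + 225/2 - 225) = 0, mu_x*x = 0*225/2 = 0, mu_y*y = 0*225/2 = 0. Satisfied.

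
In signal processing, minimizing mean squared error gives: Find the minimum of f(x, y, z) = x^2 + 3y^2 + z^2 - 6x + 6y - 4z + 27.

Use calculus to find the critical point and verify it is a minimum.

f(x,y,z) = x^2 + 3y^2 + z^2 - 6x + 6y - 4z + 27
df/dx = 2x + (-6) = 0 => x = 3
df/dy = 6y + (6) = 0 => y = -1
df/dz = 2z + (-4) = 0 => z = 2
f(3,-1,2) = 1*(3)^2 + 3*(-1)^2 + 1*(2)^2 + -6*(3) + 6*(-1) + -4*(2) + 27 = 11
Hessian is diagonal with entries 2, 6, 2 > 0, confirmed minimum.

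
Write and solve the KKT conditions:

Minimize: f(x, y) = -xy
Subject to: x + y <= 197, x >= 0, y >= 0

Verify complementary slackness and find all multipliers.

Problem: min -xy s.t. x + y <= 197 (multiplier lambda), x >= 0 (mu_x), y >= 0 (mu_y)
KKT stationarity: -y + lambda - mu_x = 0, -x + lambda - mu_y = 0, with lambda, mu_x, mu_y >= 0
Complementary slackness: lambda*(x + y - 197) = 0, mu_x*x = 0, mu_y*y = 0
If lambda = 0: y = -mu_x <= 0 and x = -mu_y <= 0 force x = y = 0 with f = 0; but x = y = 197/2 is feasible with f = -38809/4 < 0, so this is not the minimum. Hence lambda > 0 and x + y = 197.
Try x > 0, y > 0 (so mu_x = mu_y = 0): y = lambda, x = lambda => x = y = lambda
x + y = 197 => 2*lambda = 197 => lambda = 197/2
x* = y* = 197/2 > 0, consistent with mu_x = mu_y = 0.
(Any feasible point with x = 0 or y = 0 has f = 0 > -38809/4, so the minimum is not on those boundaries.)
min(-xy) = -38809/4 (i.e. max xy = 38809/4)
Multipliers: lambda = 197/2, mu_x = 0, mu_y = 0
Complementary slackness: lambda*(x + y - 197) = 197/2*(197/2 + 197/2 - 197) = 0, mu_x*x = 0*197/2 = 0, mu_y*y = 0*197/2 = 0. Satisfied.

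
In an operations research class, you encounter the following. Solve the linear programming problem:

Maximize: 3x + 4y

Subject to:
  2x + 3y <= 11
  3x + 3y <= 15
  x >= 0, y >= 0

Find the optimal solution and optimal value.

Feasible vertices: (0, 0), (0, 11/3), (4, 1), (5, 0)
Objective 3x + 4y at each:
  (0, 0): 0
  (0, 11/3): 44/3
  (4, 1): 16
  (5, 0): 15
Maximum is 16 at (4, 1).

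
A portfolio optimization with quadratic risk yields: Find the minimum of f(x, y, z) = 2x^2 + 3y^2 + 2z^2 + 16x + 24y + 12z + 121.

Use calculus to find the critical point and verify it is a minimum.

f(x,y,z) = 2x^2 + 3y^2 + 2z^2 + 16x + 24y + 12z + 121
df/dx = 4x + (16) = 0 => x = -4
df/dy = 6y + (24) = 0 => y = -4
df/dz = 4z + (12) = 0 => z = -3
f(-4,-4,-3) = 2*(-4)^2 + 3*(-4)^2 + 2*(-3)^2 + 16*(-4) + 24*(-4) + 12*(-3) + 121 = 23
Hessian is diagonal with entries 4, 6, 4 > 0, confirmed minimum.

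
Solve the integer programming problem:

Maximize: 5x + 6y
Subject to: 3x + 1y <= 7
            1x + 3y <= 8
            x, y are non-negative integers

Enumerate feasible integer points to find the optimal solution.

Constraint 1: 3x + 1y <= 7
Constraint 2: 1x + 3y <= 8
Feasible x range (need y >= 0): 0 <= x <= min(7/3, 8/1) => x in {0, ..., 2}.
Enumerate feasible integer points row by row (the coefficient of y is 6 > 0, so for each x the largest feasible y gives the best value):
  x = 0: y <= min((7 - 3*0)/1, (8 - 1*0)/3) => y in {0, ..., 2}; best 5*0 + 6*2 = 12
  x = 1: y <= min((7 - 3*1)/1, (8 - 1*1)/3) => y in {0, ..., 2}; best 5*1 + 6*2 = 17
  x = 2: y <= min((7 - 3*2)/1, (8 - 1*2)/3) => y in {0, ..., 1}; best 5*2 + 6*1 = 16
The maximum 5x + 6y = 17 is achieved at x = 1, y = 2.
Check: 3*1 + 1*2 = 5 <= 7 and 1*1 + 3*2 = 7 <= 8.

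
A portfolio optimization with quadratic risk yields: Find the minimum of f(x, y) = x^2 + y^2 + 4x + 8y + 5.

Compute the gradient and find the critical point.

f(x,y) = x^2 + y^2 + 4x + 8y + 5
df/dx = 2x + (4) = 0  =>  x = -2
df/dy = 2y + (8) = 0  =>  y = -4
f(-2, -4) = 1*(-2)^2 + 1*(-4)^2 + 4*(-2) + 8*(-4) + 5 = -15
Hessian is diagonal with entries 2, 2 > 0, so this is a minimum.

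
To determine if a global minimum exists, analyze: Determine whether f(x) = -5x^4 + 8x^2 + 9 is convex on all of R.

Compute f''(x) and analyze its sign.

f(x) = -5x^4 + 8x^2 + 9
f'(x) = -20x^3 + 16x
f''(x) = -60x^2 + 16
f''(x) = -60x^2 + 16 -> -inf as |x| -> inf
Therefore, f is not globally convex on R.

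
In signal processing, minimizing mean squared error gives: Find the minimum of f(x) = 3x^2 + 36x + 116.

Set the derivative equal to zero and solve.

f(x) = 3x^2 + 36x + 116
f'(x) = 6x + (36) = 0
x = -36/6 = -6
f(-6) = 8
Since f''(x) = 6 > 0, this is a minimum.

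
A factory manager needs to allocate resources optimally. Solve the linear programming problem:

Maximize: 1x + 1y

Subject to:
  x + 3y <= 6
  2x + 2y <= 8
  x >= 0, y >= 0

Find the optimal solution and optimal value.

Feasible vertices: (0, 0), (0, 2), (3, 1), (4, 0)
Objective 1x + 1y at each:
  (0, 0): 0
  (0, 2): 2
  (3, 1): 4
  (4, 0): 4
Maximum is 4 at (3, 1).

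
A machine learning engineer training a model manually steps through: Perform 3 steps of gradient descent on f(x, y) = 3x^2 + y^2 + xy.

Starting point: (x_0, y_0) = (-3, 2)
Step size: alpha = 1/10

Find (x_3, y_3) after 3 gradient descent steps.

f(x,y) = 3x^2 + y^2 + xy
grad_x = 6x + 1y, grad_y = 2y + 1x
Step 1: grad = (-16, 1), (-7/5, 19/10)
Step 2: grad = (-13/2, 12/5), (-3/4, 83/50)
Step 3: grad = (-71/25, 257/100), (-233/500, 1403/1000)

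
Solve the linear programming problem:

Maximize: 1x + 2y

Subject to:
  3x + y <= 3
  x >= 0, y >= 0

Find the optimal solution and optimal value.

The feasible region has vertices at [(0, 0), (1, 0), (0, 3)].
Checking objective 1x + 2y at each vertex:
  (0, 0): 1*0 + 2*0 = 0
  (1, 0): 1*1 + 2*0 = 1
  (0, 3): 1*0 + 2*3 = 6
Maximum is 6 at (0, 3).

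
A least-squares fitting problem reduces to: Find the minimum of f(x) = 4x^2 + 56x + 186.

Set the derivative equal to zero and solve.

f(x) = 4x^2 + 56x + 186
f'(x) = 8x + (56) = 0
x = -56/8 = -7
f(-7) = -10
Since f''(x) = 8 > 0, this is a minimum.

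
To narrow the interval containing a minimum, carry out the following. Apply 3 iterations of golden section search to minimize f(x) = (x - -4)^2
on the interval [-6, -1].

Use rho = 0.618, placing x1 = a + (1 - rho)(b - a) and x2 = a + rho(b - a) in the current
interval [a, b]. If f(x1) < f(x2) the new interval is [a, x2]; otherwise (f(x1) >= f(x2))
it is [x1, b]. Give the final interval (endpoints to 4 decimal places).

Golden section search for min of f(x) = (x - -4)^2 on [-6, -1].
Each step: x1 = a + (1 - rho)(b - a), x2 = a + rho(b - a); if f(x1) < f(x2) keep [a, x2], otherwise keep [x1, b].
Step 1: [-6.0000, -1.0000], x1=-4.0900 (f=0.0081), x2=-2.9100 (f=1.1881); f(x1) < f(x2) => keep [-6.0000, -2.9100]
Step 2: [-6.0000, -2.9100], x1=-4.8196 (f=0.6718), x2=-4.0904 (f=0.0082); f(x1) > f(x2) => keep [-4.8196, -2.9100]
Step 3: [-4.8196, -2.9100], x1=-4.0901 (f=0.0081), x2=-3.6395 (f=0.1300); f(x1) < f(x2) => keep [-4.8196, -3.6395]
Final interval: [-4.8196, -3.6395]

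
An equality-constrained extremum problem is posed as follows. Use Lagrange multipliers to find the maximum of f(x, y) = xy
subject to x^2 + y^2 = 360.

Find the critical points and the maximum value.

Lagrange conditions: y = 2*lambda*x and x = 2*lambda*y
If x = 0 then y = 0, violating the constraint, so x, y != 0.
Dividing: y/x = x/y => x^2 = y^2 => y = x or y = -x
Constraint: 2x^2 = 360 => x^2 = 180 => x = +/-sqrt(180)
Critical points: (sqrt(180), sqrt(180)), (-sqrt(180), -sqrt(180)), (sqrt(180), -sqrt(180)), (-sqrt(180), sqrt(180))
  y = x:  xy = x^2 = 180  at (sqrt(180), sqrt(180)) and (-sqrt(180), -sqrt(180))
  y = -x: xy = -x^2 = -180 at (sqrt(180), -sqrt(180)) and (-sqrt(180), sqrt(180))
Maximum xy = 180 at (sqrt(180), sqrt(180)) and (-sqrt(180), -sqrt(180))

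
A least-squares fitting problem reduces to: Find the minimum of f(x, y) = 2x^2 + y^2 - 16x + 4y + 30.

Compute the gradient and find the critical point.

f(x,y) = 2x^2 + y^2 - 16x + 4y + 30
df/dx = 4x + (-16) = 0  =>  x = 4
df/dy = 2y + (4) = 0  =>  y = -2
f(4, -2) = 2*(4)^2 + 1*(-2)^2 + -16*(4) + 4*(-2) + 30 = -6
Hessian is diagonal with entries 4, 2 > 0, so this is a minimum.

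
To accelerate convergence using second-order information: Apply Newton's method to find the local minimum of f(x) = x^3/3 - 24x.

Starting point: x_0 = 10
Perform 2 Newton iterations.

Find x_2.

f(x) = x^3/3 - 24x
f'(x) = x^2 - 24, f''(x) = 2x
Newton update: x_{n+1} = x_n - (x_n^2 - 24)/(2*x_n)
Step 1: x_0 = 10, f'=76, f''=20, x_1 = 31/5
Step 2: x_1 = 31/5, f'=361/25, f''=62/5, x_2 = 1561/310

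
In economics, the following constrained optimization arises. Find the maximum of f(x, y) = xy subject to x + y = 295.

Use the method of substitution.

Substitute y = 295 - x into f(x,y) = xy:
g(x) = x(295 - x) = 295x - x^2
g'(x) = 295 - 2x = 0  =>  x = 295/2
y = 295 - 295/2 = 295/2
Maximum value = (295/2) * (295/2) = 87025/4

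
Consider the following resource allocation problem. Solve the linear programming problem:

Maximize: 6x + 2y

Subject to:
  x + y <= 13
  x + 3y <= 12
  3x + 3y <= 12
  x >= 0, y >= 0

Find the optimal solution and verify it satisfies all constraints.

Feasible vertices: (0, 0), (0, 4), (4, 0)
Objective 6x + 2y at each vertex:
  (0, 0): 0
  (0, 4): 8
  (4, 0): 24
Maximum is 24 at (4, 0).
Verify constraints at (x, y) = (4, 0):
  1*4 + 1*0 = 4 <= 13
  1*4 + 3*0 = 4 <= 12
  3*4 + 3*0 = 12 <= 12 (active)
  x = 4 >= 0, y = 0 >= 0. All constraints satisfied.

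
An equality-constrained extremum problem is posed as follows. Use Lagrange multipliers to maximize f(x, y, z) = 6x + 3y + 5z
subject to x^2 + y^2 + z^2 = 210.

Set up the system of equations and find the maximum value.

Lagrange conditions: 6 = 2*lambda*x, 3 = 2*lambda*y, 5 = 2*lambda*z
So x:6 = y:3 = z:5, i.e. x = 6t, y = 3t, z = 5t
Constraint: t^2*(6^2 + 3^2 + 5^2) = 210
  t^2 * 70 = 210  =>  t = sqrt(3)
Maximum = 6*6t + 3*3t + 5*5t = 70*sqrt(3) = sqrt(14700)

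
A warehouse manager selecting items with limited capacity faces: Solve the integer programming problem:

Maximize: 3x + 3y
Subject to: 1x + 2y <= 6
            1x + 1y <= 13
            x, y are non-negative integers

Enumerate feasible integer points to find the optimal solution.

Constraint 1: 1x + 2y <= 6
Constraint 2: 1x + 1y <= 13
Feasible x range (need y >= 0): 0 <= x <= min(6/1, 13/1) => x in {0, ..., 6}.
Enumerate feasible integer points row by row (the coefficient of y is 3 > 0, so for each x the largest feasible y gives the best value):
  x = 0: y <= min((6 - 1*0)/2, (13 - 1*0)/1) => y in {0, ..., 3}; best 3*0 + 3*3 = 9
  x = 1: y <= min((6 - 1*1)/2, (13 - 1*1)/1) => y in {0, ..., 2}; best 3*1 + 3*2 = 9
  x = 2: y <= min((6 - 1*2)/2, (13 - 1*2)/1) => y in {0, ..., 2}; best 3*2 + 3*2 = 12
  x = 3: y <= min((6 - 1*3)/2, (13 - 1*3)/1) => y in {0, ..., 1}; best 3*3 + 3*1 = 12
  x = 4: y <= min((6 - 1*4)/2, (13 - 1*4)/1) => y in {0, ..., 1}; best 3*4 + 3*1 = 15
  x = 5: y <= min((6 - 1*5)/2, (13 - 1*5)/1) => y in {0}; best 3*5 + 3*0 = 15
  x = 6: y <= min((6 - 1*6)/2, (13 - 1*6)/1) => y in {0}; best 3*6 + 3*0 = 18
The maximum 3x + 3y = 18 is achieved at x = 6, y = 0.
Check: 1*6 + 2*0 = 6 <= 6 and 1*6 + 1*0 = 6 <= 13.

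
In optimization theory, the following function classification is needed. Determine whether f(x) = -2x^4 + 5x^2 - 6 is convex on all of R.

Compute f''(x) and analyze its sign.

f(x) = -2x^4 + 5x^2 - 6
f'(x) = -8x^3 + 10x
f''(x) = -24x^2 + 10
f''(x) = -24x^2 + 10 -> -inf as |x| -> inf
Therefore, f is not globally convex on R.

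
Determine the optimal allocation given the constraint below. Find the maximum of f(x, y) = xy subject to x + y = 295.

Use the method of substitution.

Substitute y = 295 - x into f(x,y) = xy:
g(x) = x(295 - x) = 295x - x^2
g'(x) = 295 - 2x = 0  =>  x = 295/2
y = 295 - 295/2 = 295/2
Maximum value = (295/2) * (295/2) = 87025/4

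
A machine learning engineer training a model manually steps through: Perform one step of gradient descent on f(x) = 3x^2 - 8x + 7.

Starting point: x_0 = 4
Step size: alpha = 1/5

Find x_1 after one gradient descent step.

f(x) = 3x^2 - 8x + 7
f'(x) = 6x - 8
f'(4) = 6*4 + (-8) = 16
x_1 = x_0 - alpha * f'(x_0) = 4 - 1/5 * 16 = 4/5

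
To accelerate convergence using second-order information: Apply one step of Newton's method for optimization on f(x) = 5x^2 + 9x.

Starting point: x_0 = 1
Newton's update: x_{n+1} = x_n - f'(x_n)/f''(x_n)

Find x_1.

f(x) = 5x^2 + 9x
f'(x) = 10x + (9), f''(x) = 10
Newton step: x_1 = x_0 - f'(x_0)/f''(x_0)
f'(1) = 19
x_1 = 1 - 19/10 = -9/10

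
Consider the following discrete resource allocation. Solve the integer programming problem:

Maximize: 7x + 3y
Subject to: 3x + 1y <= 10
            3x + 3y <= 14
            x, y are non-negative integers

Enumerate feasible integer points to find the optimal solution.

Constraint 1: 3x + 1y <= 10
Constraint 2: 3x + 3y <= 14
Feasible x range (need y >= 0): 0 <= x <= min(10/3, 14/3) => x in {0, ..., 3}.
Enumerate feasible integer points row by row (the coefficient of y is 3 > 0, so for each x the largest feasible y gives the best value):
  x = 0: y <= min((10 - 3*0)/1, (14 - 3*0)/3) => y in {0, ..., 4}; best 7*0 + 3*4 = 12
  x = 1: y <= min((10 - 3*1)/1, (14 - 3*1)/3) => y in {0, ..., 3}; best 7*1 + 3*3 = 16
  x = 2: y <= min((10 - 3*2)/1, (14 - 3*2)/3) => y in {0, ..., 2}; best 7*2 + 3*2 = 20
  x = 3: y <= min((10 - 3*3)/1, (14 - 3*3)/3) => y in {0, ..., 1}; best 7*3 + 3*1 = 24
The maximum 7x + 3y = 24 is achieved at x = 3, y = 1.
Check: 3*3 + 1*1 = 10 <= 10 and 3*3 + 3*1 = 12 <= 14.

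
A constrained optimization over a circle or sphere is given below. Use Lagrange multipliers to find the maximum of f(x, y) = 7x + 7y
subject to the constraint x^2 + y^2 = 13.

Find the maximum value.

Set up Lagrange conditions: grad f = lambda * grad g
  7 = 2*lambda*x
  7 = 2*lambda*y
From these: x/y = 7/7, so x = 7t, y = 7t for some t.
Substitute into constraint: (7t)^2 + (7t)^2 = 13
  t^2 * 98 = 13
  t = sqrt(13/98)
Maximum = 7*x + 7*y = (7^2 + 7^2)*t = 98 * sqrt(13/98) = sqrt(1274)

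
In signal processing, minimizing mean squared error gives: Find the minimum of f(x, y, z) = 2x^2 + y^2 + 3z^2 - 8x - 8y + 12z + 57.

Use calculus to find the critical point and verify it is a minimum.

f(x,y,z) = 2x^2 + y^2 + 3z^2 - 8x - 8y + 12z + 57
df/dx = 4x + (-8) = 0 => x = 2
df/dy = 2y + (-8) = 0 => y = 4
df/dz = 6z + (12) = 0 => z = -2
f(2,4,-2) = 2*(2)^2 + 1*(4)^2 + 3*(-2)^2 + -8*(2) + -8*(4) + 12*(-2) + 57 = 21
Hessian is diagonal with entries 4, 2, 6 > 0, confirmed minimum.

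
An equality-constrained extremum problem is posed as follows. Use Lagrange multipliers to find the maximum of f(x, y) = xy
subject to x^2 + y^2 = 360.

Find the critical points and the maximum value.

Lagrange conditions: y = 2*lambda*x and x = 2*lambda*y
If x = 0 then y = 0, violating the constraint, so x, y != 0.
Dividing: y/x = x/y => x^2 = y^2 => y = x or y = -x
Constraint: 2x^2 = 360 => x^2 = 180 => x = +/-sqrt(180)
Critical points: (sqrt(180), sqrt(180)), (-sqrt(180), -sqrt(180)), (sqrt(180), -sqrt(180)), (-sqrt(180), sqrt(180))
  y = x:  xy = x^2 = 180  at (sqrt(180), sqrt(180)) and (-sqrt(180), -sqrt(180))
  y = -x: xy = -x^2 = -180 at (sqrt(180), -sqrt(180)) and (-sqrt(180), sqrt(180))
Maximum xy = 180 at (sqrt(180), sqrt(180)) and (-sqrt(180), -sqrt(180))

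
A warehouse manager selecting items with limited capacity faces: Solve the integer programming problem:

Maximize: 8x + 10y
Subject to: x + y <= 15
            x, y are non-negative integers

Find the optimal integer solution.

Objective: 8x + 10y, constraint: x + y <= 15
Coefficient of y is 10 > coefficient of x is 8, so allocate the entire budget to y.
Optimal: x = 0, y = 15, value = 150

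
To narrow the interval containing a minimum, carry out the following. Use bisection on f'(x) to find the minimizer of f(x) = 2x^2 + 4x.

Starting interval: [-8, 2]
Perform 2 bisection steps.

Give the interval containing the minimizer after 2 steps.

Finding critical point of f(x) = 2x^2 + 4x using bisection on f'(x) = 4x + 4.
f'(x) = 0 when x = -1.
Starting interval: [-8, 2]
Step 1: mid = -3, f'(mid) = -8, new interval = [-3, 2]
Step 2: mid = -1/2, f'(mid) = 2, new interval = [-3, -1/2]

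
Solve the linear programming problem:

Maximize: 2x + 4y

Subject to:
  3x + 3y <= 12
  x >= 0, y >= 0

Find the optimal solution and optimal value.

The feasible region has vertices at [(0, 0), (4, 0), (0, 4)].
Checking objective 2x + 4y at each vertex:
  (0, 0): 2*0 + 4*0 = 0
  (4, 0): 2*4 + 4*0 = 8
  (0, 4): 2*0 + 4*4 = 16
Maximum is 16 at (0, 4).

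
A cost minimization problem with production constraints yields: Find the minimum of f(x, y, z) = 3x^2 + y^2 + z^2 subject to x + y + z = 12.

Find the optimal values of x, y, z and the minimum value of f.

Using Lagrange multipliers on f = 3x^2 + y^2 + z^2 with constraint x + y + z = 12:
Conditions: 2*3*x = lambda, 2*1*y = lambda, 2*1*z = lambda
So x = lambda/6, y = lambda/2, z = lambda/2
Substituting into constraint: lambda * (7/6) = 12
lambda = 72/7
x = 12/7, y = 36/7, z = 36/7
Minimum value = 432/7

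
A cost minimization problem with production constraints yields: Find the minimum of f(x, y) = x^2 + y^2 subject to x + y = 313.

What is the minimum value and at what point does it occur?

Substitute y = 313 - x into f(x,y) = x^2 + y^2:
g(x) = x^2 + (313 - x)^2 = 2x^2 - 626x + 97969
g'(x) = 4x - 626 = 0  =>  x = 313/2
y = 313 - 313/2 = 313/2
Minimum value = (313/2)^2 + (313/2)^2 = 97969/2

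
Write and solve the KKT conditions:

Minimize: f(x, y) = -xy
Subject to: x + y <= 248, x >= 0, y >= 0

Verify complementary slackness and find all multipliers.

Problem: min -xy s.t. x + y <= 248 (multiplier lambda), x >= 0 (mu_x), y >= 0 (mu_y)
KKT stationarity: -y + lambda - mu_x = 0, -x + lambda - mu_y = 0, with lambda, mu_x, mu_y >= 0
Complementary slackness: lambda*(x + y - 248) = 0, mu_x*x = 0, mu_y*y = 0
If lambda = 0: y = -mu_x <= 0 and x = -mu_y <= 0 force x = y = 0 with f = 0; but x = y = 124 is feasible with f = -15376 < 0, so this is not the minimum. Hence lambda > 0 and x + y = 248.
Try x > 0, y > 0 (so mu_x = mu_y = 0): y = lambda, x = lambda => x = y = lambda
x + y = 248 => 2*lambda = 248 => lambda = 124
x* = y* = 124 > 0, consistent with mu_x = mu_y = 0.
(Any feasible point with x = 0 or y = 0 has f = 0 > -15376, so the minimum is not on those boundaries.)
min(-xy) = -15376 (i.e. max xy = 15376)
Multipliers: lambda = 124, mu_x = 0, mu_y = 0
Complementary slackness: lambda*(x + y - 248) = 124*(124 + 124 - 248) = 0, mu_x*x = 0*124 = 0, mu_y*y = 0*124 = 0. Satisfied.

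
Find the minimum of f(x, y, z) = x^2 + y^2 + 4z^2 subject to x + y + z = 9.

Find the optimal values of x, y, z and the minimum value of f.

Using Lagrange multipliers on f = x^2 + y^2 + 4z^2 with constraint x + y + z = 9:
Conditions: 2*1*x = lambda, 2*1*y = lambda, 2*4*z = lambda
So x = lambda/2, y = lambda/2, z = lambda/8
Substituting into constraint: lambda * (9/8) = 9
lambda = 8
x = 4, y = 4, z = 1
Minimum value = 36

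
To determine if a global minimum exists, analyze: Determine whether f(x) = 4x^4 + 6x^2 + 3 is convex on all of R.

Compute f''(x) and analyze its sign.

f(x) = 4x^4 + 6x^2 + 3
f'(x) = 16x^3 + 12x
f''(x) = 48x^2 + 12
f''(x) = 48x^2 + 12 >= 12 > 0 for all x
Therefore, f is convex on R.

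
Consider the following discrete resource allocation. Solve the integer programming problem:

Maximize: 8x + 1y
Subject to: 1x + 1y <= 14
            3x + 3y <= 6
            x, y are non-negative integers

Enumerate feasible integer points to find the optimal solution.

Constraint 1: 1x + 1y <= 14
Constraint 2: 3x + 3y <= 6
Feasible x range (need y >= 0): 0 <= x <= min(14/1, 6/3) => x in {0, ..., 2}.
Enumerate feasible integer points row by row (the coefficient of y is 1 > 0, so for each x the largest feasible y gives the best value):
  x = 0: y <= min((14 - 1*0)/1, (6 - 3*0)/3) => y in {0, ..., 2}; best 8*0 + 1*2 = 2
  x = 1: y <= min((14 - 1*1)/1, (6 - 3*1)/3) => y in {0, ..., 1}; best 8*1 + 1*1 = 9
  x = 2: y <= min((14 - 1*2)/1, (6 - 3*2)/3) => y in {0}; best 8*2 + 1*0 = 16
The maximum 8x + 1y = 16 is achieved at x = 2, y = 0.
Check: 1*2 + 1*0 = 2 <= 14 and 3*2 + 3*0 = 6 <= 6.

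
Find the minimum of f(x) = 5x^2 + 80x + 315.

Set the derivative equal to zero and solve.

f(x) = 5x^2 + 80x + 315
f'(x) = 10x + (80) = 0
x = -80/10 = -8
f(-8) = -5
Since f''(x) = 10 > 0, this is a minimum.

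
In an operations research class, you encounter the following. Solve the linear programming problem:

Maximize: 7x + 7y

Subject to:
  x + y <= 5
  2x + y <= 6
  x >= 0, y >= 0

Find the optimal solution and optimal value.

Feasible vertices: (0, 0), (0, 5), (1, 4), (3, 0)
Objective 7x + 7y at each:
  (0, 0): 0
  (0, 5): 35
  (1, 4): 35
  (3, 0): 21
Maximum is 35 at (0, 5).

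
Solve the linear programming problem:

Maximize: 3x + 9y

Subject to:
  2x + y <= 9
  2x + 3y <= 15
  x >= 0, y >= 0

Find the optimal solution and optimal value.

Feasible vertices: (0, 0), (0, 5), (3, 3), (9/2, 0)
Objective 3x + 9y at each:
  (0, 0): 0
  (0, 5): 45
  (3, 3): 36
  (9/2, 0): 27/2
Maximum is 45 at (0, 5).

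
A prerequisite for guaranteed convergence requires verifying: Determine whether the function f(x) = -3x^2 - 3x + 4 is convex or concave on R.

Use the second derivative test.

f(x) = -3x^2 - 3x + 4
f'(x) = -6x - 3
f''(x) = -6
Since f''(x) = -6 < 0 for all x, f is concave on R.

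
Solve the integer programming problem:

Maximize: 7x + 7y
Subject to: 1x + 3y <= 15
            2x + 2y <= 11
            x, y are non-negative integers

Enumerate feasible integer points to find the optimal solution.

Constraint 1: 1x + 3y <= 15
Constraint 2: 2x + 2y <= 11
Feasible x range (need y >= 0): 0 <= x <= min(15/1, 11/2) => x in {0, ..., 5}.
Enumerate feasible integer points row by row (the coefficient of y is 7 > 0, so for each x the largest feasible y gives the best value):
  x = 0: y <= min((15 - 1*0)/3, (11 - 2*0)/2) => y in {0, ..., 5}; best 7*0 + 7*5 = 35
  x = 1: y <= min((15 - 1*1)/3, (11 - 2*1)/2) => y in {0, ..., 4}; best 7*1 + 7*4 = 35
  x = 2: y <= min((15 - 1*2)/3, (11 - 2*2)/2) => y in {0, ..., 3}; best 7*2 + 7*3 = 35
  x = 3: y <= min((15 - 1*3)/3, (11 - 2*3)/2) => y in {0, ..., 2}; best 7*3 + 7*2 = 35
  x = 4: y <= min((15 - 1*4)/3, (11 - 2*4)/2) => y in {0, ..., 1}; best 7*4 + 7*1 = 35
  x = 5: y <= min((15 - 1*5)/3, (11 - 2*5)/2) => y in {0}; best 7*5 + 7*0 = 35
The maximum 7x + 7y = 35 is achieved at x = 0, y = 5.
(The same value 35 is also attained at (1, 4), (2, 3), (3, 2), (4, 1), (5, 0).)
Check: 1*0 + 3*5 = 15 <= 15 and 2*0 + 2*5 = 10 <= 11.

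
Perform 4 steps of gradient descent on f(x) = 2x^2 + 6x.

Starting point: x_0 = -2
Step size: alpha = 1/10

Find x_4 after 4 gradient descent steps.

f(x) = 2x^2 + 6x, f'(x) = 4x + (6)
Step 1: f'(-2) = -2, x_1 = -2 - 1/10 * -2 = -9/5
Step 2: f'(-9/5) = -6/5, x_2 = -9/5 - 1/10 * -6/5 = -42/25
Step 3: f'(-42/25) = -18/25, x_3 = -42/25 - 1/10 * -18/25 = -201/125
Step 4: f'(-201/125) = -54/125, x_4 = -201/125 - 1/10 * -54/125 = -978/625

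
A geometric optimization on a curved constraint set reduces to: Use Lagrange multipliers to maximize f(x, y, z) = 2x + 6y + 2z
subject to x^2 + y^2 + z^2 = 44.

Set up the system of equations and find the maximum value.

Lagrange conditions: 2 = 2*lambda*x, 6 = 2*lambda*y, 2 = 2*lambda*z
So x:2 = y:6 = z:2, i.e. x = 2t, y = 6t, z = 2t
Constraint: t^2*(2^2 + 6^2 + 2^2) = 44
  t^2 * 44 = 44  =>  t = sqrt(1)
Maximum = 2*2t + 6*6t + 2*2t = 44*sqrt(1) = 44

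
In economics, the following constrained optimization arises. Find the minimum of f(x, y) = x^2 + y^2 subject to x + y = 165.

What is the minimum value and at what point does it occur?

Substitute y = 165 - x into f(x,y) = x^2 + y^2:
g(x) = x^2 + (165 - x)^2 = 2x^2 - 330x + 27225
g'(x) = 4x - 330 = 0  =>  x = 165/2
y = 165 - 165/2 = 165/2
Minimum value = (165/2)^2 + (165/2)^2 = 27225/2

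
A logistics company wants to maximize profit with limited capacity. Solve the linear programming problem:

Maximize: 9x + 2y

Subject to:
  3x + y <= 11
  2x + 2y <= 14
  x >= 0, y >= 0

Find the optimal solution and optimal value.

Feasible vertices: (0, 0), (0, 7), (2, 5), (11/3, 0)
Objective 9x + 2y at each:
  (0, 0): 0
  (0, 7): 14
  (2, 5): 28
  (11/3, 0): 33
Maximum is 33 at (11/3, 0).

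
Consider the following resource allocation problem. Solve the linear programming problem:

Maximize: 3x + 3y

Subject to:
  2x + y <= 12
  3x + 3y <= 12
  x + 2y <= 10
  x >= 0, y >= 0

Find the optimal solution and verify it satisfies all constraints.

Feasible vertices: (0, 0), (0, 4), (4, 0)
Objective 3x + 3y at each vertex:
  (0, 0): 0
  (0, 4): 12
  (4, 0): 12
Maximum is 12 at (0, 4).
Verify constraints at (x, y) = (0, 4):
  2*0 + 1*4 = 4 <= 12
  3*0 + 3*4 = 12 <= 12 (active)
  1*0 + 2*4 = 8 <= 10
  x = 0 >= 0, y = 4 >= 0. All constraints satisfied.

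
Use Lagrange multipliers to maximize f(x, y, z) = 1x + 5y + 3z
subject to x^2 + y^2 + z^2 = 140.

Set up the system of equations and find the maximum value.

Lagrange conditions: 1 = 2*lambda*x, 5 = 2*lambda*y, 3 = 2*lambda*z
So x:1 = y:5 = z:3, i.e. x = 1t, y = 5t, z = 3t
Constraint: t^2*(1^2 + 5^2 + 3^2) = 140
  t^2 * 35 = 140  =>  t = sqrt(4)
Maximum = 1*1t + 5*5t + 3*3t = 35*sqrt(4) = 70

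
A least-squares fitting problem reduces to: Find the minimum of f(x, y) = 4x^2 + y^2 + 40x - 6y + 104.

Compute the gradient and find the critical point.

f(x,y) = 4x^2 + y^2 + 40x - 6y + 104
df/dx = 8x + (40) = 0  =>  x = -5
df/dy = 2y + (-6) = 0  =>  y = 3
f(-5, 3) = 4*(-5)^2 + 1*(3)^2 + 40*(-5) + -6*(3) + 104 = -5
Hessian is diagonal with entries 8, 2 > 0, so this is a minimum.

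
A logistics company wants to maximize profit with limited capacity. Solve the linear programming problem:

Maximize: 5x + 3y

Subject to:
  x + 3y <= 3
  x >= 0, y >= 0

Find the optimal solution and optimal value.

The feasible region has vertices at [(0, 0), (3, 0), (0, 1)].
Checking objective 5x + 3y at each vertex:
  (0, 0): 5*0 + 3*0 = 0
  (3, 0): 5*3 + 3*0 = 15
  (0, 1): 5*0 + 3*1 = 3
Maximum is 15 at (3, 0).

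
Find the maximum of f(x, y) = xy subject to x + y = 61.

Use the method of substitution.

Substitute y = 61 - x into f(x,y) = xy:
g(x) = x(61 - x) = 61x - x^2
g'(x) = 61 - 2x = 0  =>  x = 61/2
y = 61 - 61/2 = 61/2
Maximum value = (61/2) * (61/2) = 3721/4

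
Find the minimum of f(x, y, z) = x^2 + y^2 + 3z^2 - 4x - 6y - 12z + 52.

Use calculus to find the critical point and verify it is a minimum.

f(x,y,z) = x^2 + y^2 + 3z^2 - 4x - 6y - 12z + 52
df/dx = 2x + (-4) = 0 => x = 2
df/dy = 2y + (-6) = 0 => y = 3
df/dz = 6z + (-12) = 0 => z = 2
f(2,3,2) = 1*(2)^2 + 1*(3)^2 + 3*(2)^2 + -4*(2) + -6*(3) + -12*(2) + 52 = 27
Hessian is diagonal with entries 2, 2, 6 > 0, confirmed minimum.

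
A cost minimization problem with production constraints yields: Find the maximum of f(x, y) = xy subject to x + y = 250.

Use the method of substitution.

Substitute y = 250 - x into f(x,y) = xy:
g(x) = x(250 - x) = 250x - x^2
g'(x) = 250 - 2x = 0  =>  x = 125
y = 250 - 125 = 125
Maximum value = 125 * 125 = 15625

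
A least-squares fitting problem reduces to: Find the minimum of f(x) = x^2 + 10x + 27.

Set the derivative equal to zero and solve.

f(x) = x^2 + 10x + 27
f'(x) = 2x + (10) = 0
x = -10/2 = -5
f(-5) = 2
Since f''(x) = 2 > 0, this is a minimum.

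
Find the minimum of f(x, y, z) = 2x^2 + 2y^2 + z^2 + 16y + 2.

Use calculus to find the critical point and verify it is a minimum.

f(x,y,z) = 2x^2 + 2y^2 + z^2 + 16y + 2
df/dx = 4x + (0) = 0 => x = 0
df/dy = 4y + (16) = 0 => y = -4
df/dz = 2z + (0) = 0 => z = 0
f(0,-4,0) = 2*(0)^2 + 2*(-4)^2 + 1*(0)^2 + 16*(-4) + 2 = -30
Hessian is diagonal with entries 4, 4, 2 > 0, confirmed minimum.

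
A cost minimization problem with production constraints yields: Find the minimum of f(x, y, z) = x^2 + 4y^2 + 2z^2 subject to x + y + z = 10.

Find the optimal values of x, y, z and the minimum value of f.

Using Lagrange multipliers on f = x^2 + 4y^2 + 2z^2 with constraint x + y + z = 10:
Conditions: 2*1*x = lambda, 2*4*y = lambda, 2*2*z = lambda
So x = lambda/2, y = lambda/8, z = lambda/4
Substituting into constraint: lambda * (7/8) = 10
lambda = 80/7
x = 40/7, y = 10/7, z = 20/7
Minimum value = 400/7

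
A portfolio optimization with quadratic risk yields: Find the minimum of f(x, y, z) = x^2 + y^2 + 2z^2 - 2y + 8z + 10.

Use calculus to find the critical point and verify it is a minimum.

f(x,y,z) = x^2 + y^2 + 2z^2 - 2y + 8z + 10
df/dx = 2x + (0) = 0 => x = 0
df/dy = 2y + (-2) = 0 => y = 1
df/dz = 4z + (8) = 0 => z = -2
f(0,1,-2) = 1*(0)^2 + 1*(1)^2 + 2*(-2)^2 + -2*(1) + 8*(-2) + 10 = 1
Hessian is diagonal with entries 2, 2, 4 > 0, confirmed minimum.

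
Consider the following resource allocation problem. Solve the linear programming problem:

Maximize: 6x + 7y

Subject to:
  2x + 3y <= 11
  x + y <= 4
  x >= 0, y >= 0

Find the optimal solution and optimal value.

Feasible vertices: (0, 0), (0, 11/3), (1, 3), (4, 0)
Objective 6x + 7y at each:
  (0, 0): 0
  (0, 11/3): 77/3
  (1, 3): 27
  (4, 0): 24
Maximum is 27 at (1, 3).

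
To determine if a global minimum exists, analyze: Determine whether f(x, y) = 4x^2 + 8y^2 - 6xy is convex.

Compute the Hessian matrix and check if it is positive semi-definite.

f(x,y) = 4x^2 + 8y^2 - 6xy
Hessian H = [[8, -6], [-6, 16]]
trace(H) = 24, det(H) = 92
Eigenvalues: (24 +/- sqrt(208)) / 2 = 19.21, 4.789
Since both eigenvalues > 0, f is convex.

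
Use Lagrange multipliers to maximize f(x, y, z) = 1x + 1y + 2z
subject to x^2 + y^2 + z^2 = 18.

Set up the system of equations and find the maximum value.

Lagrange conditions: 1 = 2*lambda*x, 1 = 2*lambda*y, 2 = 2*lambda*z
So x:1 = y:1 = z:2, i.e. x = 1t, y = 1t, z = 2t
Constraint: t^2*(1^2 + 1^2 + 2^2) = 18
  t^2 * 6 = 18  =>  t = sqrt(3)
Maximum = 1*1t + 1*1t + 2*2t = 6*sqrt(3) = sqrt(108)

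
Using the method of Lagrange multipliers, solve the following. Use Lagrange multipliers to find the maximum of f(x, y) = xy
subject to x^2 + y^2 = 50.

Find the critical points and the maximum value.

Lagrange conditions: y = 2*lambda*x and x = 2*lambda*y
If x = 0 then y = 0, violating the constraint, so x, y != 0.
Dividing: y/x = x/y => x^2 = y^2 => y = x or y = -x
Constraint: 2x^2 = 50 => x^2 = 25 => x = +/-5
Critical points: (5, 5), (-5, -5), (5, -5), (-5, 5)
  y = x:  xy = x^2 = 25  at (5, 5) and (-5, -5)
  y = -x: xy = -x^2 = -25 at (5, -5) and (-5, 5)
Maximum xy = 25 at (5, 5) and (-5, -5)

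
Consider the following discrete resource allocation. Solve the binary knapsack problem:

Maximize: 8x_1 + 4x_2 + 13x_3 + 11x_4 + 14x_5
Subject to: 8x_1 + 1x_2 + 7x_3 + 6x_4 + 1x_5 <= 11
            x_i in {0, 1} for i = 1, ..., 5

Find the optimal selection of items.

Items: item 1 (v=8, w=8), item 2 (v=4, w=1), item 3 (v=13, w=7), item 4 (v=11, w=6), item 5 (v=14, w=1)
Capacity: 11
Checking all 32 subsets (w = total weight, v = total value):
  {}: w = 0, v = 0
  {1}: w = 8, v = 8
  {2}: w = 1, v = 4
  {3}: w = 7, v = 13
  {4}: w = 6, v = 11
  {5}: w = 1, v = 14
  {1, 2}: w = 9, v = 12
  {1, 3}: w = 15 > 11, infeasible
  {1, 4}: w = 14 > 11, infeasible
  {1, 5}: w = 9, v = 22
  {2, 3}: w = 8, v = 17
  {2, 4}: w = 7, v = 15
  {2, 5}: w = 2, v = 18
  {3, 4}: w = 13 > 11, infeasible
  {3, 5}: w = 8, v = 27
  {4, 5}: w = 7, v = 25
  {1, 2, 3}: w = 16 > 11, infeasible
  {1, 2, 4}: w = 15 > 11, infeasible
  {1, 2, 5}: w = 10, v = 26
  {1, 3, 4}: w = 21 > 11, infeasible
  {1, 3, 5}: w = 16 > 11, infeasible
  {1, 4, 5}: w = 15 > 11, infeasible
  {2, 3, 4}: w = 14 > 11, infeasible
  {2, 3, 5}: w = 9, v = 31
  {2, 4, 5}: w = 8, v = 29
  {3, 4, 5}: w = 14 > 11, infeasible
  {1, 2, 3, 4}: w = 22 > 11, infeasible
  {1, 2, 3, 5}: w = 17 > 11, infeasible
  {1, 2, 4, 5}: w = 16 > 11, infeasible
  {1, 3, 4, 5}: w = 22 > 11, infeasible
  {2, 3, 4, 5}: w = 15 > 11, infeasible
  {1, 2, 3, 4, 5}: w = 23 > 11, infeasible
Best feasible subset: items [2, 3, 5]
Total weight: 9 <= 11, total value: 31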